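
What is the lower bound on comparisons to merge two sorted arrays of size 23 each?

To merge two sorted arrays of size 23, we need at least 45 comparisons in the worst case. An adversary can force every element to be compared.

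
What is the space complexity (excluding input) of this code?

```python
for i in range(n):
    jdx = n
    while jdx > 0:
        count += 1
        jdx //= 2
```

Space complexity: O(1).
Only a constant amount of auxiliary storage is used; nothing grows with n.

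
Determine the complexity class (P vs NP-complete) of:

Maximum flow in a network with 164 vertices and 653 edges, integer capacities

This problem is in P: Edmonds-Karp / push-relabel run in polynomial time.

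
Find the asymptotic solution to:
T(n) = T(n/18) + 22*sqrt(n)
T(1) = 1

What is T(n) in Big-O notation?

Each level contributes sqrt(n/18^k). Geometric series with ratio 1/sqrt(18) < 1 sums to O(sqrt(n)).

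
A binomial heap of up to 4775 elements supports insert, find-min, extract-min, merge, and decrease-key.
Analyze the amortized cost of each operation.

A binomial heap with n <= 4775 elements has at most floor(log_2 4775) + 1 = 13 trees. Using potential Phi = number of trees: Insert adds one tree, but cascading merges reduce count -- amortized O(1). Find-min reads the cached minimum pointer: O(1). Extract-min creates O(log n) new trees: O(log n). Merge combines tree lists: O(log n). Decrease-key sifts the element up its tree of height <= log n: O(log n).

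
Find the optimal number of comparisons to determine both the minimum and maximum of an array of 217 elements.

Naive approach: 432 comparisons (216 for max + 216 for min).
Optimal: Compare elements in pairs first (floor(n/2) = 108 comparisons), then find max among winners and min among losers (108 comparisons each).
Total: ceil(3n/2) - 2 = 324 comparisons. An adversary argument shows this is also a lower bound.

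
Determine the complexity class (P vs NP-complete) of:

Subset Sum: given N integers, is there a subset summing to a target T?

This problem is NP-complete: one of Karp's 21 NP-complete problems.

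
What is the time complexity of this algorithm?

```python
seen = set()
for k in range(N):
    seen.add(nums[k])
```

Time complexity: O(n).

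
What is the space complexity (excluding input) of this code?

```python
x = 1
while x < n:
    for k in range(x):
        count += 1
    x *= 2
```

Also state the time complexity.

Space complexity: O(1).
Only a constant amount of auxiliary storage is used; nothing grows with n.
Time complexity: O(n).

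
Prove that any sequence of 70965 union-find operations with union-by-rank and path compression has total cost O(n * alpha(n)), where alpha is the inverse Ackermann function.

Using Tarjan's analysis with rank-based potential function. Union-by-rank keeps tree height O(log n). Path compression flattens paths during find. For n = 70965 operations, total cost is O(n * alpha(n)), effectively O(n) since alpha grows incredibly slowly.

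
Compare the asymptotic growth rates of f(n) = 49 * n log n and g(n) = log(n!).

f(n) = 49 * n log n and g(n) = log(n!) are Theta of each other: Stirling: log(n!) = n log n - n + O(log n) = Theta(n log n); the constant 49 doesn't change the Theta class.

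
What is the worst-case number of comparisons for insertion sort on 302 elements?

Insertion sort on reverse-sorted input: 1 + 2 + ... + (302-1) = 45451 comparisons.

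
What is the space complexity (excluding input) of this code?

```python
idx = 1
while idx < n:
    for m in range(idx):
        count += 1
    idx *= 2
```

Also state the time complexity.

Space complexity: O(1).
Only a constant amount of auxiliary storage is used; nothing grows with n.
Time complexity: O(n).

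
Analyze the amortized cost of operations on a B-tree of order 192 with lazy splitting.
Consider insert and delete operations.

In a B-tree of order 192, a node splits when it has 192 keys. With lazy splitting, we use potential Phi = number of full nodes + number of near-empty nodes. Each split costs O(1) but reduces potential. Between splits, at least 96 insertions must occur in that node. Amortized structural cost is O(1) per operation, plus O(log_192 n) traversal.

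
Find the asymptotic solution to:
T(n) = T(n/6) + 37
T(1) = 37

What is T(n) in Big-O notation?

Each step divides n by 6 and adds 37. After log_6(n) steps, T(n) = O(log n).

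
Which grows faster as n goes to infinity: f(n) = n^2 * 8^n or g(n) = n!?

g(n) = n! grows faster: by Stirling n! ~ (n/e)^n sqrt(2*pi*n); (n/e)^n eventually dominates n^2 * 8^n.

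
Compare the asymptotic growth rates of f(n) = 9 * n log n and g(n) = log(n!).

f(n) = 9 * n log n and g(n) = log(n!) are Theta of each other: Stirling: log(n!) = n log n - n + O(log n) = Theta(n log n); the constant 9 doesn't change the Theta class.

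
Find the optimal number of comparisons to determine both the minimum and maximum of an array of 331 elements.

Naive approach: 660 comparisons (330 for max + 330 for min).
Optimal: Compare elements in pairs first (floor(n/2) = 165 comparisons), then find max among winners and min among losers (165 comparisons each).
Total: ceil(3n/2) - 2 = 495 comparisons. An adversary argument shows this is also a lower bound.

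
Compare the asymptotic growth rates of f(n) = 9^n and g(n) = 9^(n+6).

f(n) = 9^n and g(n) = 9^(n+6) are Theta of each other: 9^(n+6) = 9^6 * 9^n = Theta(9^n).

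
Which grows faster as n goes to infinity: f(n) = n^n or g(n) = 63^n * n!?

g(n) = 63^n * n! grows faster: by Stirling n! ~ sqrt(2 pi n)(n/e)^n, so 63^n n! / n^n ~ (63/e)^n sqrt(2 pi n) -> infinity since 63/e > 1.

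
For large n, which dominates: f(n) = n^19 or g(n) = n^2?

f(n) = n^19 grows faster: n^19/n^2 = n^17 -> infinity.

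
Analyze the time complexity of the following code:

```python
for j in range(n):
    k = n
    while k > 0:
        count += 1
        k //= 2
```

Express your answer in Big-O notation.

Time complexity: O(n log n).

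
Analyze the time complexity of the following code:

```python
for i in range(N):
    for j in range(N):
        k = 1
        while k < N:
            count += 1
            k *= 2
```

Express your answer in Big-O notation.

Time complexity: O(n^2 log n).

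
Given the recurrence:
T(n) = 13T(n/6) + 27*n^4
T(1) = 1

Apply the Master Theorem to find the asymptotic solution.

a=13, b=6, f(n)=27*n^4. log_6(13) = 1.432 < 4. Case 3: T(n) = O(n^4).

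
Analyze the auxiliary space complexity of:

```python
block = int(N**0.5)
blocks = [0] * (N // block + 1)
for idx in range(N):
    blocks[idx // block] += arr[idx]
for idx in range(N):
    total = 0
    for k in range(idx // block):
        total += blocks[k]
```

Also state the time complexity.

Space complexity: O(sqrt(n)).
Storage scales with sqrt(n).
Time complexity: O(n * sqrt(n)).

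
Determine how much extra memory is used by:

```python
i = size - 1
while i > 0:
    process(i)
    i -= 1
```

Space complexity: O(1).
Only a constant amount of auxiliary storage is used; nothing grows with n.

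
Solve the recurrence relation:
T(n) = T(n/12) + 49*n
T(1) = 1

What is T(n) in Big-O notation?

Geometric series: 49*n*(1 + 1/12 + 1/12^2 + ...) = O(n). T(n) = O(n).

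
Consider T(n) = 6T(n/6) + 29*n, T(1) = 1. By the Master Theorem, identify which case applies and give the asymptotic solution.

a=6, b=6, f(n)=29*n.
log_6(6) = 1, so n^(log_b(a)) = n.
f(n) = Theta(n), so Case 2 applies.
T(n) = Theta(n log n).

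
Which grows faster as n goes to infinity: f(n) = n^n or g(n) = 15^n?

f(n) = n^n grows faster: n^n / 15^n = (n/15)^n -> infinity once n > 15.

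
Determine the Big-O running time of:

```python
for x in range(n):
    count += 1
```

Time complexity: O(n).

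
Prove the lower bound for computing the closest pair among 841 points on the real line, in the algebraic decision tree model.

Reduction from element distinctness: given 841 reals, the closest-pair distance is 0 iff two are equal. Element distinctness has an Omega(n log n) lower bound in the algebraic decision tree model (Ben-Or). Therefore closest pair on a line also requires Omega(n log n). Sorting then a linear scan achieves this.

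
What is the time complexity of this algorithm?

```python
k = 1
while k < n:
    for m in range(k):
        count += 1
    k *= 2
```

Time complexity: O(n).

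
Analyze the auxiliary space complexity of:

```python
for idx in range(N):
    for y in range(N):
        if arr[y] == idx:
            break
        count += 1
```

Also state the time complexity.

Space complexity: O(1).
Only a constant amount of auxiliary storage is used; nothing grows with n.
Time complexity: O(n^2).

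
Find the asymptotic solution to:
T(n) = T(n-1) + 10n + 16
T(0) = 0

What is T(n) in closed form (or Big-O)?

Dominant term in sum is 10*sum(i, i=1..n) = 10*n*(n+1)/2 = O(n^2).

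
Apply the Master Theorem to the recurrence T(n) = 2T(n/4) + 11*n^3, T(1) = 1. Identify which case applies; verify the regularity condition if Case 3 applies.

a=2, b=4, f(n)=11*n^3.
log_4(2) = 0.5 < 3.
f(n) = Omega(n^(0.5+epsilon)) for some epsilon > 0, so Case 3 is the candidate.
Regularity: a*f(n/b) = 2*11*(n/4)^3 = (2/64)*11*n^3 <= c*f(n) with c = 2/64 < 1. Satisfied.
Case 3: T(n) = Theta(n^3).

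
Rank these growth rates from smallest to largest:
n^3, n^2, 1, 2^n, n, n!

Ordered by growth rate: 1 < n < n^2 < n^3 < 2^n < n!.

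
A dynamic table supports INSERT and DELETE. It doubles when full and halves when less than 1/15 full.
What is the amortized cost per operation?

Using potential function Phi = |2*num_items - table_size| when load > 1/2, and Phi = table_size/2 - num_items otherwise. The gap of 1/15 vs 1/2 for shrinking prevents thrashing. Both insert and delete have O(1) amortized cost.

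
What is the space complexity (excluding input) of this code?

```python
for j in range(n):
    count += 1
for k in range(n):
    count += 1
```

Space complexity: O(1).
Only a constant amount of auxiliary storage is used; nothing grows with n.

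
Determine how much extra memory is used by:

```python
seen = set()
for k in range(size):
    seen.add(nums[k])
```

Space complexity: O(n).
Auxiliary storage grows linearly with the input size n in the worst case.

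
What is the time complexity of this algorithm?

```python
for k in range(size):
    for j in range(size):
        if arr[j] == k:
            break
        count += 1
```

Time complexity: O(n^2).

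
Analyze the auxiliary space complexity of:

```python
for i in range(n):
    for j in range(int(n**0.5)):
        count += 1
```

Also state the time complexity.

Space complexity: O(1).
Only a constant amount of auxiliary storage is used; nothing grows with n.
Time complexity: O(n * sqrt(n)).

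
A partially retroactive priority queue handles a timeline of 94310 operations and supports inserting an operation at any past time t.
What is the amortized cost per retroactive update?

Partially retroactive priority queues (Demaine-Iacono-Langerman) allow updates at past times with queries only at the present. With a balanced BST over the m = 94310 timeline events tracking bridges, each retroactive insert or delete is O(log m) amortized.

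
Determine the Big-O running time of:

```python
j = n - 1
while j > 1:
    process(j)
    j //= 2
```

Time complexity: O(log n).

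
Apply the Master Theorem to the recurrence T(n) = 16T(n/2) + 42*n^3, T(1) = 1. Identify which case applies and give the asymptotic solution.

a=16, b=2, f(n)=42*n^3.
log_2(16) = 4 > 3.
Since f(n) = O(n^3) is polynomially smaller than n^4, Case 1 applies.
T(n) = Theta(n^4).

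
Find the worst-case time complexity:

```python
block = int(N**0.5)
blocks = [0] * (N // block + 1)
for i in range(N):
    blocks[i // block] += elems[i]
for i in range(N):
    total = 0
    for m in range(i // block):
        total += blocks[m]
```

Time complexity: O(n * sqrt(n)).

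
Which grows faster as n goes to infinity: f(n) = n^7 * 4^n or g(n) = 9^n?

g(n) = 9^n grows faster: 9^n / (n^7 4^n) = (9/4)^n / n^7 -> infinity since 9/4 > 1.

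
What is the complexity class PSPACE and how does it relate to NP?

PSPACE is the class of problems solvable with polynomial space. NP is a subset of PSPACE (a poly-space machine can enumerate all certificates). PSPACE-complete problems include QBF (quantified Boolean formulas) and generalized games. It is unknown whether NP = PSPACE.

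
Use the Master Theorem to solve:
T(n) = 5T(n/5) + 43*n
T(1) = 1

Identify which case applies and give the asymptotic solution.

a=5, b=5, f(n)=43*n.
log_5(5) = 1, so n^(log_b(a)) = n.
f(n) = Theta(n), so Case 2 applies.
T(n) = Theta(n log n).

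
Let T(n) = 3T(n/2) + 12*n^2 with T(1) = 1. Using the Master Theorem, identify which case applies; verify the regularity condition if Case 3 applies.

a=3, b=2, f(n)=12*n^2.
log_2(3) = 1.585 < 2.
f(n) = Omega(n^(1.585+epsilon)) for some epsilon > 0, so Case 3 is the candidate.
Regularity: a*f(n/b) = 3*12*(n/2)^2 = (3/4)*12*n^2 <= c*f(n) with c = 3/4 < 1. Satisfied.
Case 3: T(n) = Theta(n^2).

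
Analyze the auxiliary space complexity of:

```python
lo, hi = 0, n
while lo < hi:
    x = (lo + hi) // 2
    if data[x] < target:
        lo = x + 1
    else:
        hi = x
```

Space complexity: O(1).
Only a constant amount of auxiliary storage is used; nothing grows with n.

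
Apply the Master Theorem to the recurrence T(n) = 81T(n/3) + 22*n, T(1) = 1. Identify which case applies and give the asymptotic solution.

a=81, b=3, f(n)=22*n.
log_3(81) = 4 > 1.
Since f(n) = O(n^1) is polynomially smaller than n^4, Case 1 applies.
T(n) = Theta(n^4).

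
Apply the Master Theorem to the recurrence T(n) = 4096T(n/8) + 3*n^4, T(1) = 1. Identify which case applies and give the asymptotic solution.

a=4096, b=8, f(n)=3*n^4.
log_8(4096) = 4, so n^(log_b(a)) = n^4.
f(n) = Theta(n^4), so Case 2 applies.
T(n) = Theta(n^4 log n).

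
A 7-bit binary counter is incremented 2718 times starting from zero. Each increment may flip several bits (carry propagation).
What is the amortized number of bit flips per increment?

Bit i flips on every 2^i-th increment, so over 2718 increments bit i flips floor(2718/2^i) times. Summing over i: total flips < 2 * 2718. Amortized: < 2 = O(1) per increment.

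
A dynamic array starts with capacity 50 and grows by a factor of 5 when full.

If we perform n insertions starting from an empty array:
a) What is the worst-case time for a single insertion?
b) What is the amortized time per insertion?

(a) Worst-case single insertion: O(n) -- when the array is full at capacity c, the resize copies all c elements, and c can be Theta(n).
(b) Resizes happen at sizes 50, 250, 1250, ... Total copy cost for n insertions: 50 + 250 + ... = O(n) (geometric series with ratio 1/5). Amortized cost per insertion: O(n)/n = O(1).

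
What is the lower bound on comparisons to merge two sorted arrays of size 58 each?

To merge two sorted arrays of size 58, we need at least 115 comparisons in the worst case. An adversary can force every element to be compared.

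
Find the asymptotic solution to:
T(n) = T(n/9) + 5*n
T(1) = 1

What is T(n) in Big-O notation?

Geometric series: 5*n*(1 + 1/9 + 1/9^2 + ...) = O(n). T(n) = O(n).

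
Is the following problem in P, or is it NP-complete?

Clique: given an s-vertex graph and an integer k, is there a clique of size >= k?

This problem is NP-complete: complement of Independent Set / Vertex Cover (with k part of the input).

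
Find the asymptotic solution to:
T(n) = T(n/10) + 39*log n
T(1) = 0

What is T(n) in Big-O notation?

Each of the log_10(n) levels adds O(log n). T(n) = O(log^2 n).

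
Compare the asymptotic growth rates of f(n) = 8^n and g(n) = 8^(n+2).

f(n) = 8^n and g(n) = 8^(n+2) are Theta of each other: 8^(n+2) = 8^2 * 8^n = Theta(8^n).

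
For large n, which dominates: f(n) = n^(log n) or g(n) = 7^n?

g(n) = 7^n grows faster: take logs: log(n^(log n)) = (log n)^2, log(7^n) = n log 7; n dominates (log n)^2.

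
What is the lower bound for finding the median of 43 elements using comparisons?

To find the median of 43 elements, every element must be compared at least once, so the lower bound is Omega(n). The BFPRT algorithm achieves O(n), making this tight.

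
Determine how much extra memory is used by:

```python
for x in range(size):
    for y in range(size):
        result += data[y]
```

Space complexity: O(1).
Only a constant amount of auxiliary storage is used; nothing grows with n.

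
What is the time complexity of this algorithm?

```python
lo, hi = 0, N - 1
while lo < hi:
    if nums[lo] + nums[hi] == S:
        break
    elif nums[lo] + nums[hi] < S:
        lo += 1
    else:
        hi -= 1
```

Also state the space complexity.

Time complexity: O(n).
Space complexity: O(1).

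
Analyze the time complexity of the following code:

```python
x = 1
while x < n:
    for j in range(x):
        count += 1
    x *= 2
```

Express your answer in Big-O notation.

Time complexity: O(n).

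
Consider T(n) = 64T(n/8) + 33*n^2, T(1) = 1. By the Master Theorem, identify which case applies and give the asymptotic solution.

a=64, b=8, f(n)=33*n^2.
log_8(64) = 2, so n^(log_b(a)) = n^2.
f(n) = Theta(n^2), so Case 2 applies.
T(n) = Theta(n^2 log n).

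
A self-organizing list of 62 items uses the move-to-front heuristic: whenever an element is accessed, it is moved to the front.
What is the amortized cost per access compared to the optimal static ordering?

With potential Phi = number of inversions between the MTF list and the optimal static list (at most C(62,2)), each access has amortized cost at most 2 * (cost under optimal static ordering). This is the move-to-front 2-competitiveness result.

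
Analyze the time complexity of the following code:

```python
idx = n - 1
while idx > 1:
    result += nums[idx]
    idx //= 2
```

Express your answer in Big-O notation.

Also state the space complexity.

Time complexity: O(log n).
Space complexity: O(1).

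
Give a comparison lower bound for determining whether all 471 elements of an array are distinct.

In the algebraic decision-tree model, the YES region for element distinctness on 471 elements has 471! connected components (one per ordering). Ben-Or's theorem then gives a lower bound of Omega(log(n!)) = Omega(n log n).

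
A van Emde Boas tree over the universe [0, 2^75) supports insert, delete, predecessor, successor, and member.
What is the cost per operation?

vEB recursively partitions [0, 37778931862957161709568) into sqrt(u) clusters of size sqrt(u). Each operation recurses into either one cluster or the summary, never both: T(u) = T(sqrt(u)) + O(1) => T(u) = O(log log u) = O(log 75). This is worst-case, not just amortized.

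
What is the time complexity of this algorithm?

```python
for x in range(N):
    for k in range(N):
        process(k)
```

Time complexity: O(n^2).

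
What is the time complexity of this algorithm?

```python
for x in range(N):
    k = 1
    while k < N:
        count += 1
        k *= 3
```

Time complexity: O(n log n).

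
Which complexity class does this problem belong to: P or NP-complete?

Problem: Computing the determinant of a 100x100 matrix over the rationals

This problem is in P: Gaussian elimination runs in O(n^3).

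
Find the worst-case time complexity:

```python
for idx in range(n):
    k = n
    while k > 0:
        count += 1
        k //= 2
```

Time complexity: O(n log n).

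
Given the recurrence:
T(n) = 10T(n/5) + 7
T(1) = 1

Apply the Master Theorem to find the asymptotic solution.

a=10, b=5, f(n)=7. log_5(10) = 1.431. Case 1 of Master Theorem: T(n) = O(n^1.431).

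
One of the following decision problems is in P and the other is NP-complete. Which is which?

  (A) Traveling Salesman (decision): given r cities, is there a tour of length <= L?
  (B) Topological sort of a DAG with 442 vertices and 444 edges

(A) is NP-complete: reduces from Hamiltonian Cycle.
(B) is P: DFS-based topological sort runs in O(V+E).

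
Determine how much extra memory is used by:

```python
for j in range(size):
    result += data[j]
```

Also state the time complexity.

Space complexity: O(1).
Only a constant amount of auxiliary storage is used; nothing grows with n.
Time complexity: O(n).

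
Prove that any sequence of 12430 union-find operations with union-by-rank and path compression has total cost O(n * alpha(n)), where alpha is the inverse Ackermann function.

Using Tarjan's analysis with rank-based potential function. Union-by-rank keeps tree height O(log n). Path compression flattens paths during find. For n = 12430 operations, total cost is O(n * alpha(n)), effectively O(n) since alpha grows incredibly slowly.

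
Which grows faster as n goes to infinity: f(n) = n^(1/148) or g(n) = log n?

f(n) = n^(1/148) grows faster: any positive power of n dominates log n.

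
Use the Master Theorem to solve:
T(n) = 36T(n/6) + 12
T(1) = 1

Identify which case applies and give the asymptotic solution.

a=36, b=6, f(n)=12.
log_6(36) = 2 > 0.
Since f(n) = O(n^0) is polynomially smaller than n^2, Case 1 applies.
T(n) = Theta(n^2).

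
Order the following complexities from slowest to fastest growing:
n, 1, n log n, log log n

Ordered by growth rate: 1 < log log n < n < n log n.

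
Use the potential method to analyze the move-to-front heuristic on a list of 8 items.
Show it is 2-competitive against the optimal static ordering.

Let Phi = number of inversions between the MTF list and the optimal static list (0 <= Phi <= C(8,2)). Accessing an element at MTF position k and optimal position j: the move-to-front destroys all k-1 inversions in front of it that are not in front in optimal (>= k-j of them) and creates at most j-1 new ones. Amortized cost <= k + (j-1) - (k-j) = 2j - 1 <= 2 * optimal cost.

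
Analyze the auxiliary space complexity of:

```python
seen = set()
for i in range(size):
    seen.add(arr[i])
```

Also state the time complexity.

Space complexity: O(n).
Auxiliary storage grows linearly with the input size n in the worst case.
Time complexity: O(n).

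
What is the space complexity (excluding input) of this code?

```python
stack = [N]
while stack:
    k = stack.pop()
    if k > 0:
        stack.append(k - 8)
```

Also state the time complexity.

Space complexity: O(1).
Only a constant amount of auxiliary storage is used; nothing grows with n.
Time complexity: O(n).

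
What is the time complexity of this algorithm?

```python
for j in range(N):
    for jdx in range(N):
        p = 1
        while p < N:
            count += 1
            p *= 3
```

Time complexity: O(n^2 log n).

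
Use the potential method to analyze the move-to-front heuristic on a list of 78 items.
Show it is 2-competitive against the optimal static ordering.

Let Phi = number of inversions between the MTF list and the optimal static list (0 <= Phi <= C(78,2)). Accessing an element at MTF position k and optimal position j: the move-to-front destroys all k-1 inversions in front of it that are not in front in optimal (>= k-j of them) and creates at most j-1 new ones. Amortized cost <= k + (j-1) - (k-j) = 2j - 1 <= 2 * optimal cost.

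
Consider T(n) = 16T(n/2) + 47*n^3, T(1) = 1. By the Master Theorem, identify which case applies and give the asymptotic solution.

a=16, b=2, f(n)=47*n^3.
log_2(16) = 4 > 3.
Since f(n) = O(n^3) is polynomially smaller than n^4, Case 1 applies.
T(n) = Theta(n^4).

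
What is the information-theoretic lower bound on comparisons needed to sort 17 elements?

There are 17! = 355687428096000 possible orderings. Each comparison gives 1 bit. We need at least ceil(log_2(355687428096000)) = 49 comparisons.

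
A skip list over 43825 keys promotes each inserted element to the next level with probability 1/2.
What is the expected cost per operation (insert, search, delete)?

Expected number of levels is O(log_2(43825)) = O(log n). A search visits O(1) expected nodes per level over O(log n) levels. Insert/delete are a search plus O(1) pointer updates per level. Expected O(log n) per operation.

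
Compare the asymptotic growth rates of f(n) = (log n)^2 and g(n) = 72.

f(n) = (log n)^2 grows faster: any unbounded function dominates a constant.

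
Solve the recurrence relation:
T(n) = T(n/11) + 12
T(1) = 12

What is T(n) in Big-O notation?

Each step divides n by 11 and adds 12. After log_11(n) steps, T(n) = O(log n).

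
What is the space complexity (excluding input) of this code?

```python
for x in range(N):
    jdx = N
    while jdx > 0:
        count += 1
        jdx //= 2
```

Space complexity: O(1).
Only a constant amount of auxiliary storage is used; nothing grows with n.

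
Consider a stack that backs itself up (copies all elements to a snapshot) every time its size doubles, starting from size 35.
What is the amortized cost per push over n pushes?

Backups occur at sizes 35, 70, 140, ..., copying 35 + 70 + 140 + ... <= 2n elements total (geometric series). Spread over n pushes, the amortized backup cost is O(1) per push.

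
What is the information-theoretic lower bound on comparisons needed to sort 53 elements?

There are 53! = 4274883284060025564298013753389399649690343788366813724672000000000000 possible orderings. Each comparison gives 1 bit. We need at least ceil(log_2(4274883284060025564298013753389399649690343788366813724672000000000000)) = 232 comparisons.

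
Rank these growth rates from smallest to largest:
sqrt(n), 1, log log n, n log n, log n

Ordered by growth rate: 1 < log log n < log n < sqrt(n) < n log n.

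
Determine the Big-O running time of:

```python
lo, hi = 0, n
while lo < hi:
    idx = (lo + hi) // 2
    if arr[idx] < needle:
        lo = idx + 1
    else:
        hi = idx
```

Time complexity: O(log n).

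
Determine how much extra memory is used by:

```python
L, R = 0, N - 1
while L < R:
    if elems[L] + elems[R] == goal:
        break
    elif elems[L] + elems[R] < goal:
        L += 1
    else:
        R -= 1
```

Space complexity: O(1).
Only a constant amount of auxiliary storage is used; nothing grows with n.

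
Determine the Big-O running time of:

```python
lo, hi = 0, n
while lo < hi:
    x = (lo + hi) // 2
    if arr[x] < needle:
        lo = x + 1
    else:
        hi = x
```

Time complexity: O(log n).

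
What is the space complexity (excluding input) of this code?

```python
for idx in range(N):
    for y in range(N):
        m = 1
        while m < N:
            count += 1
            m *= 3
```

Space complexity: O(1).
Only a constant amount of auxiliary storage is used; nothing grows with n.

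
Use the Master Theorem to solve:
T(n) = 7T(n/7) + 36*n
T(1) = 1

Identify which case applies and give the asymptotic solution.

a=7, b=7, f(n)=36*n.
log_7(7) = 1, so n^(log_b(a)) = n.
f(n) = Theta(n), so Case 2 applies.
T(n) = Theta(n log n).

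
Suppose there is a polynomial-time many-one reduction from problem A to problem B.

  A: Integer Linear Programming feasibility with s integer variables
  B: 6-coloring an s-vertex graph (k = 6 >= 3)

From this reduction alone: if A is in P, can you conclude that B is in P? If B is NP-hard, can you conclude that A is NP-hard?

A poly-time reduction A <=_p B transfers tractability DOWN (B easy => A easy) and hardness UP (A hard => B hard), not the reverse.
From A in P, the reduction alone does NOT give B in P: any problem in P trivially reduces to SAT, yet SAT is not known to be in P.
From B NP-hard, the reduction alone does NOT give A NP-hard: again, easy problems reduce to hard ones.
(Here in fact A is NP-complete and B is NP-complete.)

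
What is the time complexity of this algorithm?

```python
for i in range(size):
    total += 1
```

Time complexity: O(n).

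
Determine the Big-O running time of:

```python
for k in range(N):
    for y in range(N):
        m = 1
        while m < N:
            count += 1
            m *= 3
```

Time complexity: O(n^2 log n).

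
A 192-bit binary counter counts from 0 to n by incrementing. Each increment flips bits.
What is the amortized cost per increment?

Bit i flips every 2^i increments. Total flips over n increments: sum_{i=0}^{192} n/2^i < 2n. Amortized cost: 2n/n = O(1).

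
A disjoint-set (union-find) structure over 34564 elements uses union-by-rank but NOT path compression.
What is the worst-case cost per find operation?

Union-by-rank alone keeps every tree's height <= log_2(34564) ~= 15.1. Each find traverses from a node to its root, costing O(height) = O(log n). Without path compression this bound is tight.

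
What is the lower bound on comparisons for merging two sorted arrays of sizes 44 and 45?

Adversary argument: with sizes 44 and 45 (differing by at most 1), interleave the two arrays so that every consecutive pair in the output comes from different inputs. Then each of the 88 adjacent output pairs must be directly compared, or the algorithm cannot determine their relative order. So 88 comparisons are necessary; standard merge achieves this.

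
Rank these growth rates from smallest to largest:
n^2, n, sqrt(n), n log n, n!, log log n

Ordered by growth rate: log log n < sqrt(n) < n < n log n < n^2 < n!.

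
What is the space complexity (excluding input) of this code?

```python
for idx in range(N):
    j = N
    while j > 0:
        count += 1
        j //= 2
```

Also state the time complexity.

Space complexity: O(1).
Only a constant amount of auxiliary storage is used; nothing grows with n.
Time complexity: O(n log n).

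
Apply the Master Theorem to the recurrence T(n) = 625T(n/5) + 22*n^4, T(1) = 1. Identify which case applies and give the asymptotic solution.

a=625, b=5, f(n)=22*n^4.
log_5(625) = 4, so n^(log_b(a)) = n^4.
f(n) = Theta(n^4), so Case 2 applies.
T(n) = Theta(n^4 log n).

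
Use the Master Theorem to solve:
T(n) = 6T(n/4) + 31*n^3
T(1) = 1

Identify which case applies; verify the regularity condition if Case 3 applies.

a=6, b=4, f(n)=31*n^3.
log_4(6) = 1.292 < 3.
f(n) = Omega(n^(1.292+epsilon)) for some epsilon > 0, so Case 3 is the candidate.
Regularity: a*f(n/b) = 6*31*(n/4)^3 = (6/64)*31*n^3 <= c*f(n) with c = 6/64 < 1. Satisfied.
Case 3: T(n) = Theta(n^3).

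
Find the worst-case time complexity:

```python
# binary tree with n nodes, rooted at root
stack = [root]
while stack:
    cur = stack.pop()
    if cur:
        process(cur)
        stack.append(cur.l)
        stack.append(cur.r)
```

Time complexity: O(n).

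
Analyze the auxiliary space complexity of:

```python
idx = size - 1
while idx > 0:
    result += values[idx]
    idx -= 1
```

Space complexity: O(1).
Only a constant amount of auxiliary storage is used; nothing grows with n.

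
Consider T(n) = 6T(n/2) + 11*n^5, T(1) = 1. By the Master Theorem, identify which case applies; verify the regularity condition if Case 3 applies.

a=6, b=2, f(n)=11*n^5.
log_2(6) = 2.585 < 5.
f(n) = Omega(n^(2.585+epsilon)) for some epsilon > 0, so Case 3 is the candidate.
Regularity: a*f(n/b) = 6*11*(n/2)^5 = (6/32)*11*n^5 <= c*f(n) with c = 6/32 < 1. Satisfied.
Case 3: T(n) = Theta(n^5).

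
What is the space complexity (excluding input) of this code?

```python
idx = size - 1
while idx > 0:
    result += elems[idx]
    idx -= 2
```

Space complexity: O(1).
Only a constant amount of auxiliary storage is used; nothing grows with n.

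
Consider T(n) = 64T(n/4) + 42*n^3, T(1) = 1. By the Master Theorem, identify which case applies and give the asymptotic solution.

a=64, b=4, f(n)=42*n^3.
log_4(64) = 3, so n^(log_b(a)) = n^3.
f(n) = Theta(n^3), so Case 2 applies.
T(n) = Theta(n^3 log n).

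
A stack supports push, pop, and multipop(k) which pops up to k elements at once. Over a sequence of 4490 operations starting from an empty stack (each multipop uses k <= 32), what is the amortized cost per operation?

Each element is pushed exactly once and popped at most once (whether by pop or as part of a multipop). So the total number of individual pops over the whole sequence is at most the number of pushes, which is at most 4490. Total work <= 2 * 4490, hence O(1) amortized per operation.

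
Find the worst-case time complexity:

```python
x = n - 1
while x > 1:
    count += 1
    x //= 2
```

Time complexity: O(log n).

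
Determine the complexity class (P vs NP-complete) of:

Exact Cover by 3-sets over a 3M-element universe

This problem is NP-complete: one of Karp's 21 NP-complete problems.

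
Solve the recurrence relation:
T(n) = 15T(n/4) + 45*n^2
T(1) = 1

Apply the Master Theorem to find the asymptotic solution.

a=15, b=4, f(n)=45*n^2. log_4(15) = 1.953 < 2. Case 3: T(n) = O(n^2).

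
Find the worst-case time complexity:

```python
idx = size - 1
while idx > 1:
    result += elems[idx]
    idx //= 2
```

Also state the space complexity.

Time complexity: O(log n).
Space complexity: O(1).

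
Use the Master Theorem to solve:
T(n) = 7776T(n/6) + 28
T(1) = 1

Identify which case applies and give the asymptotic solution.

a=7776, b=6, f(n)=28.
log_6(7776) = 5 > 0.
Since f(n) = O(n^0) is polynomially smaller than n^5, Case 1 applies.
T(n) = Theta(n^5).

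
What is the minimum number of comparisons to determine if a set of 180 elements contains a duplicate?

Determining if 180 elements are all distinct requires Omega(n log n) comparisons in the comparison model. This follows from the element distinctness lower bound.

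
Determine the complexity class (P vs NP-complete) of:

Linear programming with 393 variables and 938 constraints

This problem is in P: the ellipsoid and interior-point methods run in polynomial time.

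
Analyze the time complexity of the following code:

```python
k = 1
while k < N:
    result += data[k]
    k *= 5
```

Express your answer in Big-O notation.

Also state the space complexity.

Time complexity: O(log n).
Space complexity: O(1).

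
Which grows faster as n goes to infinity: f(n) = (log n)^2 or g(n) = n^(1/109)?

g(n) = n^(1/109) grows faster: any positive power of n dominates any polylog.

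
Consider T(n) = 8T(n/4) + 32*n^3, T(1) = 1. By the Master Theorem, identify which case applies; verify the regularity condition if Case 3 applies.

a=8, b=4, f(n)=32*n^3.
log_4(8) = 1.5 < 3.
f(n) = Omega(n^(1.5+epsilon)) for some epsilon > 0, so Case 3 is the candidate.
Regularity: a*f(n/b) = 8*32*(n/4)^3 = (8/64)*32*n^3 <= c*f(n) with c = 8/64 < 1. Satisfied.
Case 3: T(n) = Theta(n^3).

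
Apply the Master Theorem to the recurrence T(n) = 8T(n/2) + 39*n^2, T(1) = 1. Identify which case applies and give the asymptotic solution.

a=8, b=2, f(n)=39*n^2.
log_2(8) = 3 > 2.
Since f(n) = O(n^2) is polynomially smaller than n^3, Case 1 applies.
T(n) = Theta(n^3).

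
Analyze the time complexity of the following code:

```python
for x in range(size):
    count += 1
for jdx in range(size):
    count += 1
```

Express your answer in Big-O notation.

Time complexity: O(n).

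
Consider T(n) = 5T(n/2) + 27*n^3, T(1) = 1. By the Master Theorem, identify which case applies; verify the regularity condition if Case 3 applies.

a=5, b=2, f(n)=27*n^3.
log_2(5) = 2.322 < 3.
f(n) = Omega(n^(2.322+epsilon)) for some epsilon > 0, so Case 3 is the candidate.
Regularity: a*f(n/b) = 5*27*(n/2)^3 = (5/8)*27*n^3 <= c*f(n) with c = 5/8 < 1. Satisfied.
Case 3: T(n) = Theta(n^3).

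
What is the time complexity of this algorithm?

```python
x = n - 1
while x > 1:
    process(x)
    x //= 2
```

Time complexity: O(log n).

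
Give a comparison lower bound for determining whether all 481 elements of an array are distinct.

In the algebraic decision-tree model, the YES region for element distinctness on 481 elements has 481! connected components (one per ordering). Ben-Or's theorem then gives a lower bound of Omega(log(n!)) = Omega(n log n).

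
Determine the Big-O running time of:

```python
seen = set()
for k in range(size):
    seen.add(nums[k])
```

Time complexity: O(n).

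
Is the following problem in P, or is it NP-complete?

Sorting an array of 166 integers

This problem is in P: merge sort runs in O(n log n).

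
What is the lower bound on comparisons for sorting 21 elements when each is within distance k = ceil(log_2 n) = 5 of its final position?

Partition the 21 positions into floor(n/k) blocks of k = 5 consecutive positions; any permutation within a block keeps every element within k of its final position, so there are at least (k!)^(n/k) distinguishable inputs. Lower bound: log_2((k!)^(n/k)) = (n/k) * log_2(k!) = Theta(n log k); with k = ceil(log_2 n), this is Omega(n log log n).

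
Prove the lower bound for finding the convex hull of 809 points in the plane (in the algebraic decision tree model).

Reduction from sorting: given 809 numbers x_1,...,x_{809}, map x_i to the point (x_i, x_i^2) on the parabola y = x^2. All points are on the convex hull, and walking the hull gives them in sorted x-order. Since sorting requires Omega(n log n), so does planar convex hull.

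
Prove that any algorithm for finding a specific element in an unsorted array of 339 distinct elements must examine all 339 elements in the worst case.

Adversary argument: if the algorithm examines fewer than 339 elements, the adversary places the target in an unexamined position. The algorithm cannot distinguish 'not present' from 'in unexamined position'.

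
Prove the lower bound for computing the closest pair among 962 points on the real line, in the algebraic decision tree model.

Reduction from element distinctness: given 962 reals, the closest-pair distance is 0 iff two are equal. Element distinctness has an Omega(n log n) lower bound in the algebraic decision tree model (Ben-Or). Therefore closest pair on a line also requires Omega(n log n). Sorting then a linear scan achieves this.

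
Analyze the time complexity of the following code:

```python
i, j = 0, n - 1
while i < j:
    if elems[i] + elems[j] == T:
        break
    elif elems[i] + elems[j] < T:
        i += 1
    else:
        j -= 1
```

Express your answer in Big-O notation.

Time complexity: O(n).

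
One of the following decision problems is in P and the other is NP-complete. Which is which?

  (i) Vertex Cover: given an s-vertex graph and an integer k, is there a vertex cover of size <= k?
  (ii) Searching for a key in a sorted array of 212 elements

(i) is NP-complete: one of Karp's 21 NP-complete problems (with k part of the input; for any fixed constant k it is in P).
(ii) is P: binary search runs in O(log n).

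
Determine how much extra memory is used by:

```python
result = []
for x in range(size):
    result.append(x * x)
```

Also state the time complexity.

Space complexity: O(n).
Auxiliary storage grows linearly with the input size n in the worst case.
Time complexity: O(n).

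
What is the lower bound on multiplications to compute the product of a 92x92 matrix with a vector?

A 92x92 matrix-vector product has 92 inner products of length 92. Output depends on all 92^2 = 8464 matrix entries. At least 8464 multiplications needed.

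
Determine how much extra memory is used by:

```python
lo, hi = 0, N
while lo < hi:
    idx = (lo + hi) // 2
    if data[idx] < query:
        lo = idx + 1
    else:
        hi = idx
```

Space complexity: O(1).
Only a constant amount of auxiliary storage is used; nothing grows with n.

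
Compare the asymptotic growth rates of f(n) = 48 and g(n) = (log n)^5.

g(n) = (log n)^5 grows faster: any unbounded function dominates a constant.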